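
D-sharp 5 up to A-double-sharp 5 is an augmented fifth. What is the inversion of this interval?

diminished 4th

Inverted interval numbers add to nine, so a fifth pairs with a fourth (5 + 4 = 9).
The quality also flips — augmented becomes diminished — giving a diminished fourth.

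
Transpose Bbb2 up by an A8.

Bb3

An octave keeps the letter name B, an octave up from B.
An augmented octave is 13 semitones; 13 semitones up from Bbb2 gives Bb3.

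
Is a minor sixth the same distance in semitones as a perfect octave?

A minor sixth is 8 semitones but a perfect octave is 12 semitones — different sizes.

No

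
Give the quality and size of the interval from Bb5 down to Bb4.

Descending from Bb5 to Bb4 is the same interval as ascending Bb4 to Bb5.
B to B is the same letter name, plus an octave — that makes it an octave of some quality.
The perfect octave spans 12 semitones, and Bb4 to Bb5 is exactly 12 semitones — so this is a perfect octave.

P8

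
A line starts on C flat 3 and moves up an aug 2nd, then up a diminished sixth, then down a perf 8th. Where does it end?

B double-flat 2

Cb3 up an augmented second → D3 (3 semitones).
A diminished sixth up from D3 is Bbb3.
Bbb3 down a perfect octave → Bbb2 (12 semitones).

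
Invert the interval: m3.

major sixth

Inverted interval numbers add to nine, so a third pairs with a sixth (3 + 6 = 9).
Quality inverts too: minor becomes major. That makes the inversion a major sixth.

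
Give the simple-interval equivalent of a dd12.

Subtracting seven from the interval number removes an octave: 12 − 7 = 5.
That makes a doubly diminished twelfth a compound doubly diminished fifth — an octave plus a doubly diminished fifth.

doubly diminished fifth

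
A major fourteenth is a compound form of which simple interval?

Each octave removed subtracts seven from the number: 14 − 7 = 7.
So a major fourteenth is an octave plus a major seventh. The quality is unchanged.

major 7th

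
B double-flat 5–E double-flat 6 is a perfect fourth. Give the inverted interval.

P5

The rule of nine gives the new number: 9 − 4 = 5, so a fourth becomes a fifth.
The quality also flips — perfect stays perfect — giving a perfect fifth.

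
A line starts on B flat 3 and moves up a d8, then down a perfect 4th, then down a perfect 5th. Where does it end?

A diminished octave up from Bb3 is Bbb4.
A perfect fourth down from Bbb4 is Fb4.
Fb4 down a perfect fifth → Bbb3 (7 semitones).

B double-flat 3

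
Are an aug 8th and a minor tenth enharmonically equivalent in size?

13 semitones (augmented octave) vs 15 semitones (minor tenth): not equal.

No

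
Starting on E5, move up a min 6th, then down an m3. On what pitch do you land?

E5 up a minor sixth → C6 (8 semitones).
A minor third down from C6 is A5.

A5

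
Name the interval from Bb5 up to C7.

B to C spans two letter names (B-C), plus an octave, so the interval is some kind of ninth.
Bb5 to C7 is 14 semitones, matching the major ninth exactly, so the quality is major.
(Equivalently, a compound major second: a major second plus an octave.)

M9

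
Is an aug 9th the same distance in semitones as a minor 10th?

Both span 15 semitones: an augmented ninth and a minor tenth are the same chromatic distance.

Yes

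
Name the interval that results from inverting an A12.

First reduce the compound augmented twelfth to its simple form, an augmented fifth.
The rule of nine gives the new number: 9 − 5 = 4, so a fifth becomes a fourth.
And augmented becomes diminished under inversion, so we get a diminished fourth.

d4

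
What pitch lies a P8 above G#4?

An octave keeps the letter name G, an octave up from G.
Moving 12 semitones up from G#4 (the size of a perfect octave) reaches G#5.

G#5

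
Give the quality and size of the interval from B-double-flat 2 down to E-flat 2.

diminished fifth

Descending from Bbb2 to Eb2 is the same interval as ascending Eb2 to Bbb2.
E to B spans five letter names (E-F-G-A-B), so the interval is some kind of fifth.
The perfect fifth is 7 semitones; here we have 6, one semitone narrower: diminished.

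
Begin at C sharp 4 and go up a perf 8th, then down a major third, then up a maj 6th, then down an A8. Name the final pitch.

F 4

A perfect octave up from C#4 is C#5.
C#5 down a major third → A4 (4 semitones).
Up a major sixth from A4: F#5 (9 semitones up).
F#5 down an augmented octave → F4 (13 semitones).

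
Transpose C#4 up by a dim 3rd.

Eb4

The third takes the letter from C up to E.
A diminished third is 2 semitones; 2 semitones up from C#4 gives Eb4.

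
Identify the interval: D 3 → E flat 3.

minor second

D to E spans two letter names (D-E), so the interval is some kind of second.
D3 to Eb3 is 1 semitone, a half step short of the major second (2), so this is minor.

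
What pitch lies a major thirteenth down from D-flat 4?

F-flat 2

Six letters down from D (plus an octave) reaches F.
A major thirteenth spans 21 semitones, so from Db4 the target pitch is Fb2.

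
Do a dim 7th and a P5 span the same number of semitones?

9 semitones (diminished seventh) vs 7 semitones (perfect fifth): not equal.

No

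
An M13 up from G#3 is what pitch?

Counting six letter names plus an octave up from G lands on E.
A major thirteenth is 21 semitones; 21 semitones up from G#3 gives E#5.

E#5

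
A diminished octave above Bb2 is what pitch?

Bbb3

An octave keeps the letter name B, an octave up from B.
Moving 11 semitones up from Bb2 (the size of a diminished octave) reaches Bbb3.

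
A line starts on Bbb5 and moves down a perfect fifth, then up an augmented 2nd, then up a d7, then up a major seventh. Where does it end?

Db7

A perfect fifth down from Bbb5 is Ebb5.
An augmented second up from Ebb5 is F5.
Up a diminished seventh from F5: Ebb6 (9 semitones up).
Ebb6 up a major seventh → Db7 (11 semitones).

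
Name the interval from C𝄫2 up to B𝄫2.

major seventh

C to B spans seven letter names (C-D-E-F-G-A-B), so the interval is some kind of seventh.
The major seventh spans 11 semitones, and Cbb2 to Bbb2 is exactly 11 semitones — so this is a major seventh.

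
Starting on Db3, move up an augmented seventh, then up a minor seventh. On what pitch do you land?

B4

Db3 up an augmented seventh → C#4 (12 semitones).
A minor seventh up from C#4 is B4.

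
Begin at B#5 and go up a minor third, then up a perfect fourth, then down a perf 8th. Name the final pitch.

B#5 up a minor third → D#6 (3 semitones).
A perfect fourth up from D#6 is G#6.
G#6 down a perfect octave → G#5 (12 semitones).

G#5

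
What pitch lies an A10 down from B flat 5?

Counting three letter names plus an octave down from B lands on G.
Moving 17 semitones down from Bb5 (the size of an augmented tenth) reaches Gbb4.

G double-flat 4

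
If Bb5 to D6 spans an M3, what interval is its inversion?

Interval numbers invert to sum to nine: 3 + 6 = 9, so a third inverts to a sixth.
The quality also flips — major becomes minor — giving a minor sixth.

minor sixth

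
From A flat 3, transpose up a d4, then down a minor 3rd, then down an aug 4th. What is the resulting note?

F double-flat 3

A diminished fourth up from Ab3 is Dbb4.
Down a minor third from Dbb4: Bbb3 (3 semitones down).
Bbb3 down an augmented fourth → Fbb3 (6 semitones).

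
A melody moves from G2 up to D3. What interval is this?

perfect fifth

G to D spans five letter names (G-A-B-C-D): a fifth.
The perfect fifth spans 7 semitones, and G2 to D3 is exactly 7 semitones — so this is a perfect fifth.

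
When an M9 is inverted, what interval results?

First reduce the compound major ninth to its simple form, a major second.
Interval numbers invert to sum to nine: 2 + 7 = 9, so a second inverts to a seventh.
And major becomes minor under inversion, so we get a minor seventh.

minor 7th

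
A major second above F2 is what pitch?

Two letter names up from F: G.
A major second is 2 semitones; 2 semitones up from F2 gives G2.

G2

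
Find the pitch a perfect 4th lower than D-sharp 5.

A-sharp 4

Counting four letter names down from D lands on A.
A perfect fourth spans 5 semitones, so from D#5 the target pitch is A#4.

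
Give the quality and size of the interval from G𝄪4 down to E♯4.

M3

Descending from G##4 to E#4 is the same interval as ascending E#4 to G##4.
E to G spans three letter names (E-F-G) — that makes it a third of some quality.
E#4 to G##4 is 4 semitones, matching the major third exactly, so the quality is major.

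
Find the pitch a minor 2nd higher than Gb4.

Counting two letter names up from G lands on A.
A minor second is 1 semitone; 1 semitone up from Gb4 gives Abb4.

Abb4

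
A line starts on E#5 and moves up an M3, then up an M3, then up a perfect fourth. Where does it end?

Up a major third from E#5: G##5 (4 semitones up).
G##5 up a major third → B##5 (4 semitones).
Up a perfect fourth from B##5: E##6 (5 semitones up).

E##6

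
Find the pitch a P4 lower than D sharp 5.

A sharp 4

The fourth takes the letter from D down to A.
Moving 5 semitones down from D#5 (the size of a perfect fourth) reaches A#4.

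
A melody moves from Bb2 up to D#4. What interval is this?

A10

B to D spans three letter names (B-C-D), plus an octave — that makes it a tenth of some quality.
A major tenth would be 16 semitones; Bb2 to D#4 is 17, one semitone wider, so the interval is augmented.
(Equivalently, a compound augmented third: an augmented third plus an octave.)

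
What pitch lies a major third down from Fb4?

Dbb4

Counting three letter names down from F lands on D.
Moving 4 semitones down from Fb4 (the size of a major third) reaches Dbb4.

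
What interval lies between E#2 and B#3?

E to B spans five letter names (E-F-G-A-B), plus an octave — that makes it a twelfth of some quality.
E#2 to B#3 is 19 semitones, matching the perfect twelfth exactly, so the quality is perfect.
(Equivalently, a compound perfect fifth: a perfect fifth plus an octave.)

perfect 12th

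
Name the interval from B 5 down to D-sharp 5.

minor 6th

Descending from B5 to D#5 is the same interval as ascending D#5 to B5.
D to B spans six letter names (D-E-F-G-A-B) — that makes it a sixth of some quality.
At 8 semitones, D#5→B5 falls one short of a major sixth: minor.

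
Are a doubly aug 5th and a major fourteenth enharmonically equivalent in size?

A doubly augmented fifth is 9 semitones but a major fourteenth is 23 semitones — different sizes.

No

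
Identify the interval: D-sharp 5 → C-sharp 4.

major 9th

Descending from D#5 to C#4 is the same interval as ascending C#4 to D#5.
C to D spans two letter names (C-D), plus an octave, so the interval is some kind of ninth.
C#4 to D#5 is 14 semitones, matching the major ninth exactly, so the quality is major.
(Equivalently, a compound major second: a major second plus an octave.)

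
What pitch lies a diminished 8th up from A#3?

A4

The letter stays A (same as the start), shifted an octave up.
Moving 11 semitones up from A#3 (the size of a diminished octave) reaches A4.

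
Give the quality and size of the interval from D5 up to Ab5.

diminished fifth

D to A spans five letter names (D-E-F-G-A): a fifth.
The perfect fifth is 7 semitones; here we have 6, one semitone narrower: diminished.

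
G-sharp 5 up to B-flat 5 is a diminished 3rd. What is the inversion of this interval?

The rule of nine gives the new number: 9 − 3 = 6, so a third becomes a sixth.
Quality inverts too: diminished becomes augmented. That makes the inversion an augmented sixth.

A6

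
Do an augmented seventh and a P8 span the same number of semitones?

An augmented seventh = 12 semitones = a perfect octave; enharmonically equal.

Yes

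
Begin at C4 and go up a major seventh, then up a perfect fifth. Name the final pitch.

F#5

Up a major seventh from C4: B4 (11 semitones up).
Up a perfect fifth from B4: F#5 (7 semitones up).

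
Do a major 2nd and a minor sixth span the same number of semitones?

A major second is 2 semitones but a minor sixth is 8 semitones — different sizes.

No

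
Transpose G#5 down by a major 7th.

The seventh takes the letter from G down to A.
A major seventh is 11 semitones; 11 semitones down from G#5 gives A4.

A4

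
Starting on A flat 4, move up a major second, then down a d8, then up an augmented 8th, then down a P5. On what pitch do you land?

A major second up from Ab4 is Bb4.
A diminished octave down from Bb4 is B3.
B3 up an augmented octave → B#4 (13 semitones).
A perfect fifth down from B#4 is E#4.

E sharp 4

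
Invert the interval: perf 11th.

P5

First reduce the compound perfect eleventh to its simple form, a perfect fourth.
Interval numbers invert to sum to nine: 4 + 5 = 9, so a fourth inverts to a fifth.
Quality inverts too: perfect stays perfect. That makes the inversion a perfect fifth.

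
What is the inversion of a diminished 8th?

Interval numbers invert to sum to nine: 8 + 1 = 9, so an octave inverts to a unison.
Quality inverts too: diminished becomes augmented. That makes the inversion an augmented unison.

augmented unison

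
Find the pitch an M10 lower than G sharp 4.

Three letters down from G (plus an octave) reaches E.
A major tenth is 16 semitones; 16 semitones down from G#4 gives E3.

E 3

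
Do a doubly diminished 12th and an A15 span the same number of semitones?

No

A doubly diminished twelfth spans 17 semitones; an augmented fifteenth spans 25 semitones. They differ by 8.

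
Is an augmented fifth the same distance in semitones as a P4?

No

An augmented fifth is 8 semitones but a perfect fourth is 5 semitones — different sizes.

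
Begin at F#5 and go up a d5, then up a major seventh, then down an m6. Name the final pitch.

F#5 up a diminished fifth → C6 (6 semitones).
C6 up a major seventh → B6 (11 semitones).
B6 down a minor sixth → D#6 (8 semitones).

D#6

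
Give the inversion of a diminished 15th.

A1

First reduce the compound diminished fifteenth to its simple form, a diminished octave.
Inverted interval numbers add to nine, so an octave pairs with a unison (8 + 1 = 9).
Quality inverts too: diminished becomes augmented. That makes the inversion an augmented unison.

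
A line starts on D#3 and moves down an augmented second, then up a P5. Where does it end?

Down an augmented second from D#3: C3 (3 semitones down).
Up a perfect fifth from C3: G3 (7 semitones up).

G3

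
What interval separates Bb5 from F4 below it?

Descending from Bb5 to F4 is the same interval as ascending F4 to Bb5.
F to B spans four letter names (F-G-A-B), plus an octave, so the interval is some kind of eleventh.
The perfect eleventh spans 17 semitones, and F4 to Bb5 is exactly 17 semitones — so this is a perfect eleventh.
(Equivalently, a compound perfect fourth: a perfect fourth plus an octave.)

perfect eleventh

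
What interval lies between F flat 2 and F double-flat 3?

d8

F to F is the same letter name, plus an octave, so the interval is some kind of octave.
The perfect octave is 12 semitones; here we have 11, one semitone narrower: diminished.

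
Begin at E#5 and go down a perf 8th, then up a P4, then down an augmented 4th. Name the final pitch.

E4

A perfect octave down from E#5 is E#4.
A perfect fourth up from E#4 is A#4.
Down an augmented fourth from A#4: E4 (6 semitones down).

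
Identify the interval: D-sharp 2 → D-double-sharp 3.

augmented octave

D to D is the same letter name, plus an octave: an octave.
A perfect octave would be 12 semitones; D#2 to D##3 is 13, one semitone wider, so the interval is augmented.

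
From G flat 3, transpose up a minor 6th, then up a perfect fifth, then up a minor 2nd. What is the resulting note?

Up a minor sixth from Gb3: Ebb4 (8 semitones up).
A perfect fifth up from Ebb4 is Bbb4.
Up a minor second from Bbb4: Cbb5 (1 semitone up).

C double-flat 5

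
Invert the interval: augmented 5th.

d4

Interval numbers invert to sum to nine: 5 + 4 = 9, so a fifth inverts to a fourth.
The quality also flips — augmented becomes diminished — giving a diminished fourth.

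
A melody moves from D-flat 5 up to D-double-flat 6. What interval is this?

D to D is the same letter name, plus an octave, so the interval is some kind of octave.
A perfect octave would be 12 semitones; Db5 to Dbb6 is 11, one semitone narrower, so the interval is diminished.

d8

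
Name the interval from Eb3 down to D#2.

Descending from Eb3 to D#2 is the same interval as ascending D#2 to Eb3.
D to E spans two letter names (D-E), plus an octave: a ninth.
A major ninth would be 14 semitones; D#2 to Eb3 is 12, two semitones narrower, so the interval is diminished.

diminished ninth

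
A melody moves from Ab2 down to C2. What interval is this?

Descending from Ab2 to C2 is the same interval as ascending C2 to Ab2.
C to A spans six letter names (C-D-E-F-G-A): a sixth.
C2 to Ab2 is 8 semitones, a half step short of the major sixth (9), so this is minor.

minor sixth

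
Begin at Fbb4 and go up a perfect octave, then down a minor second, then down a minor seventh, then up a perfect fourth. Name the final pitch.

Bbb4

Up a perfect octave from Fbb4: Fbb5 (12 semitones up).
A minor second down from Fbb5 is Ebb5.
Ebb5 down a minor seventh → Fb4 (10 semitones).
A perfect fourth up from Fb4 is Bbb4.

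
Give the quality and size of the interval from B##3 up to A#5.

B to A spans seven letter names (B-C-D-E-F-G-A), plus an octave — that makes it a fourteenth of some quality.
The major fourteenth is 23 semitones; here we have 21, two semitones narrower: diminished.
(Equivalently, a compound diminished seventh: a diminished seventh plus an octave.)

diminished 14th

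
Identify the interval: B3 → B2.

Descending from B3 to B2 is the same interval as ascending B2 to B3.
B to B is the same letter name, plus an octave: an octave.
B2 to B3 is 12 semitones, matching the perfect octave exactly, so the quality is perfect.

P8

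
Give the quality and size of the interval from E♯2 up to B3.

E to B spans five letter names (E-F-G-A-B), plus an octave: a twelfth.
A perfect twelfth would be 19 semitones; E#2 to B3 is 18, one semitone narrower, so the interval is diminished.
(Equivalently, a compound diminished fifth: a diminished fifth plus an octave.)

diminished twelfth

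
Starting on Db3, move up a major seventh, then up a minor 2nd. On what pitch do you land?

Db4

Db3 up a major seventh → C4 (11 semitones).
C4 up a minor second → Db4 (1 semitone).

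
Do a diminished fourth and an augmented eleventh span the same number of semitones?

A diminished fourth spans 4 semitones; an augmented eleventh spans 18 semitones. They differ by 14.

No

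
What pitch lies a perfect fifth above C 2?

G 2

Counting five letter names up from C lands on G.
A perfect fifth spans 7 semitones, so from C2 the target pitch is G2.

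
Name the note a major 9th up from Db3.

Counting two letter names plus an octave up from D lands on E.
A major ninth is 14 semitones; 14 semitones up from Db3 gives Eb4.

Eb4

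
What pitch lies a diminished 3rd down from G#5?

The third takes the letter from G down to E.
Moving 2 semitones down from G#5 (the size of a diminished third) reaches E##5.

E##5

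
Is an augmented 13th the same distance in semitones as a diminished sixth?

No

An augmented thirteenth spans 22 semitones; a diminished sixth spans 7 semitones. They differ by 15.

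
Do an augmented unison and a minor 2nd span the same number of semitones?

Yes

An augmented unison spans 1 semitone, and a minor second also spans 1 semitone — they're enharmonic.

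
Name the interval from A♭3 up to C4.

A to C spans three letter names (A-B-C) — that makes it a third of some quality.
The major third spans 4 semitones, and Ab3 to C4 is exactly 4 semitones — so this is a major third.

major third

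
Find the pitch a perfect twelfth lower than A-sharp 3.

Five letters down from A (plus an octave) reaches D.
Moving 19 semitones down from A#3 (the size of a perfect twelfth) reaches D#2.

D-sharp 2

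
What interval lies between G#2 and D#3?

G to D spans five letter names (G-A-B-C-D) — that makes it a fifth of some quality.
Counting semitones, G#2→D#3 is 7, which is the perfect fifth.

perfect fifth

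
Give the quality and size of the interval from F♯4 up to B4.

perfect 4th

F to B spans four letter names (F-G-A-B), so the interval is some kind of fourth.
Counting semitones, F#4→B4 is 5, which is the perfect fourth.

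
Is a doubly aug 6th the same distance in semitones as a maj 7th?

A doubly augmented sixth = 11 semitones = a major seventh; enharmonically equal.

Yes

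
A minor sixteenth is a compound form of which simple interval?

Each octave removed subtracts seven from the number: 16 − 14 = 2.
Quality carries through unchanged, so the simple form is a minor second.

minor 2nd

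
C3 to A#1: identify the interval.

Descending from C3 to A#1 is the same interval as ascending A#1 to C3.
A to C spans three letter names (A-B-C), plus an octave, so the interval is some kind of tenth.
A major tenth would be 16 semitones; A#1 to C3 is 14, two semitones narrower, so the interval is diminished.
(Equivalently, a compound diminished third: a diminished third plus an octave.)

d10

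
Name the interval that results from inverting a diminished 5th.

Inverted interval numbers add to nine, so a fifth pairs with a fourth (5 + 4 = 9).
Quality inverts too: diminished becomes augmented. That makes the inversion an augmented fourth.

augmented 4th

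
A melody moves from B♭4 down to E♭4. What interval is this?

Descending from Bb4 to Eb4 is the same interval as ascending Eb4 to Bb4.
E to B spans five letter names (E-F-G-A-B) — that makes it a fifth of some quality.
Eb4 to Bb4 is 7 semitones, matching the perfect fifth exactly, so the quality is perfect.

perfect fifth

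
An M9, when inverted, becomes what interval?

First reduce the compound major ninth to its simple form, a major second.
Inverted interval numbers add to nine, so a second pairs with a seventh (2 + 7 = 9).
Quality inverts too: major becomes minor. That makes the inversion a minor seventh.

minor seventh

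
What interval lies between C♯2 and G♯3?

P12

C to G spans five letter names (C-D-E-F-G), plus an octave: a twelfth.
The perfect twelfth spans 19 semitones, and C#2 to G#3 is exactly 19 semitones — so this is a perfect twelfth.
(Equivalently, a compound perfect fifth: a perfect fifth plus an octave.)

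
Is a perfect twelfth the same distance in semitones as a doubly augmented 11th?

Yes

Both span 19 semitones: a perfect twelfth and a doubly augmented eleventh are the same chromatic distance.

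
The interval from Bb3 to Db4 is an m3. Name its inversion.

Inverted interval numbers add to nine, so a third pairs with a sixth (3 + 6 = 9).
And minor becomes major under inversion, so we get a major sixth.

major sixth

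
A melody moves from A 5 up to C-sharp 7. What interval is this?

major 10th

A to C spans three letter names (A-B-C), plus an octave: a tenth.
Counting semitones, A5→C#7 is 16, which is the major tenth.
(Equivalently, a compound major third: a major third plus an octave.)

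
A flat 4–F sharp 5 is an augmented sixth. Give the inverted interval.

The rule of nine gives the new number: 9 − 6 = 3, so a sixth becomes a third.
Quality inverts too: augmented becomes diminished. That makes the inversion a diminished third.

d3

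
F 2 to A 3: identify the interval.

F to A spans three letter names (F-G-A), plus an octave, so the interval is some kind of tenth.
Counting semitones, F2→A3 is 16, which is the major tenth.
(Equivalently, a compound major third: a major third plus an octave.)

major 10th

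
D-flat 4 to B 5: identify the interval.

D to B spans six letter names (D-E-F-G-A-B), plus an octave — that makes it a thirteenth of some quality.
The major thirteenth is 21 semitones; here we have 22, one semitone wider: augmented.
(Equivalently, a compound augmented sixth: an augmented sixth plus an octave.)

A13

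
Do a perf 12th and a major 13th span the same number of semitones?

No

19 semitones (perfect twelfth) vs 21 semitones (major thirteenth): not equal.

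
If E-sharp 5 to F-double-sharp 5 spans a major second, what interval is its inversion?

Interval numbers invert to sum to nine: 2 + 7 = 9, so a second inverts to a seventh.
The quality also flips — major becomes minor — giving a minor seventh.

minor 7th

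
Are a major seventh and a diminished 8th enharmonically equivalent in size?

Yes

Both span 11 semitones: a major seventh and a diminished octave are the same chromatic distance.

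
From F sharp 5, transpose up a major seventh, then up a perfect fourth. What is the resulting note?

A sharp 6

A major seventh up from F#5 is E#6.
A perfect fourth up from E#6 is A#6.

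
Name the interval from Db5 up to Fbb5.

diminished third

D to F spans three letter names (D-E-F) — that makes it a third of some quality.
A major third would be 4 semitones; Db5 to Fbb5 is 2, two semitones narrower, so the interval is diminished.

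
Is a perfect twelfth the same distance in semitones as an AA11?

A perfect twelfth spans 19 semitones, and a doubly augmented eleventh also spans 19 semitones — they're enharmonic.

Yes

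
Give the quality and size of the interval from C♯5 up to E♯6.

major tenth

C to E spans three letter names (C-D-E), plus an octave, so the interval is some kind of tenth.
C#5 to E#6 is 16 semitones, matching the major tenth exactly, so the quality is major.
(Equivalently, a compound major third: a major third plus an octave.)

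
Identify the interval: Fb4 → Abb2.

Descending from Fb4 to Abb2 is the same interval as ascending Abb2 to Fb4.
A to F spans six letter names (A-B-C-D-E-F), plus an octave, so the interval is some kind of thirteenth.
Counting semitones, Abb2→Fb4 is 21, which is the major thirteenth.
(Equivalently, a compound major sixth: a major sixth plus an octave.)

major thirteenth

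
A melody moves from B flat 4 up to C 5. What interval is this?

major 2nd

B to C spans two letter names (B-C), so the interval is some kind of second.
The major second spans 2 semitones, and Bb4 to C5 is exactly 2 semitones — so this is a major second.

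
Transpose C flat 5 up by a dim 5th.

G double-flat 5

The fifth takes the letter from C up to G.
A diminished fifth is 6 semitones; 6 semitones up from Cb5 gives Gbb5.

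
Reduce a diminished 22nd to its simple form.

diminished octave

Subtracting seven from the interval number removes an octave: 22 − 14 = 8.
So a diminished twenty-second is 2 octaves plus a diminished octave. The quality is unchanged.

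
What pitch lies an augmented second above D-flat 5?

Counting two letter names up from D lands on E.
An augmented second is 3 semitones; 3 semitones up from Db5 gives E5.

E 5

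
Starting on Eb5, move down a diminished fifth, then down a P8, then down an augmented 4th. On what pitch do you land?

A diminished fifth down from Eb5 is A4.
A perfect octave down from A4 is A3.
Down an augmented fourth from A3: Eb3 (6 semitones down).

Eb3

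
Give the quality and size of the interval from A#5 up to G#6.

A to G spans seven letter names (A-B-C-D-E-F-G), so the interval is some kind of seventh.
At 10 semitones, A#5→G#6 falls one short of a major seventh: minor.

minor seventh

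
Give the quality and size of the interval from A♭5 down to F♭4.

Descending from Ab5 to Fb4 is the same interval as ascending Fb4 to Ab5.
F to A spans three letter names (F-G-A), plus an octave: a tenth.
Counting semitones, Fb4→Ab5 is 16, which is the major tenth.
(Equivalently, a compound major third: a major third plus an octave.)

M10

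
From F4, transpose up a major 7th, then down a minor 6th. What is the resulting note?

G#4

F4 up a major seventh → E5 (11 semitones).
A minor sixth down from E5 is G#4.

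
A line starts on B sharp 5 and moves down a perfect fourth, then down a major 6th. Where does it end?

A sharp 4

Down a perfect fourth from B#5: F##5 (5 semitones down).
Down a major sixth from F##5: A#4 (9 semitones down).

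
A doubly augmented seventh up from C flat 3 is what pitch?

Seven letter names up from C: B.
A doubly augmented seventh is 13 semitones; 13 semitones up from Cb3 gives B#3.

B sharp 3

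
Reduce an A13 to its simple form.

augmented sixth

Subtracting seven from the interval number removes an octave: 13 − 7 = 6.
Quality carries through unchanged, so the simple form is an augmented sixth.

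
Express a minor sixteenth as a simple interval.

m2

Subtracting seven from the interval number removes an octave: 16 − 14 = 2.
Quality carries through unchanged, so the simple form is a minor second.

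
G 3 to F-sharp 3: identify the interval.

Descending from G3 to F#3 is the same interval as ascending F#3 to G3.
F to G spans two letter names (F-G): a second.
F#3 to G3 is 1 semitone, a half step short of the major second (2), so this is minor.

minor 2nd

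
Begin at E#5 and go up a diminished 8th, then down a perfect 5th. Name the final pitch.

A diminished octave up from E#5 is E6.
A perfect fifth down from E6 is A5.

A5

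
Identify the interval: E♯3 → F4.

diminished ninth

E to F spans two letter names (E-F), plus an octave, so the interval is some kind of ninth.
The major ninth is 14 semitones; here we have 12, two semitones narrower: diminished.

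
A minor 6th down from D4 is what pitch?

Six letter names down from D: F.
A minor sixth is 8 semitones; 8 semitones down from D4 gives F#3.

F#3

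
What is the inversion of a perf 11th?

First reduce the compound perfect eleventh to its simple form, a perfect fourth.
Inverted interval numbers add to nine, so a fourth pairs with a fifth (4 + 5 = 9).
And perfect stays perfect under inversion, so we get a perfect fifth.

perfect fifth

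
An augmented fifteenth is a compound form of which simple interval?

A8

Take out an octave (7 from the number): 15 − 7 = 8.
So an augmented fifteenth is an octave plus an augmented octave. The quality is unchanged.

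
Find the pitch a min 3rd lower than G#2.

E#2

Three letter names down from G: E.
Moving 3 semitones down from G#2 (the size of a minor third) reaches E#2.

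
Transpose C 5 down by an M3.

Counting three letter names down from C lands on A.
A major third spans 4 semitones, so from C5 the target pitch is Ab4.

A-flat 4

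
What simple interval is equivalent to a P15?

Each octave removed subtracts seven from the number: 15 − 7 = 8.
Quality carries through unchanged, so the simple form is a perfect octave.

P8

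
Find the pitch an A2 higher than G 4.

A sharp 4

Two letter names up from G: A.
Moving 3 semitones up from G4 (the size of an augmented second) reaches A#4.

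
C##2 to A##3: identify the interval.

C to A spans six letter names (C-D-E-F-G-A), plus an octave — that makes it a thirteenth of some quality.
C##2 to A##3 is 21 semitones, matching the major thirteenth exactly, so the quality is major.
(Equivalently, a compound major sixth: a major sixth plus an octave.)

major thirteenth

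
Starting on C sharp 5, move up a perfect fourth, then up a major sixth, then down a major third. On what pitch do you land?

B 5

C#5 up a perfect fourth → F#5 (5 semitones).
F#5 up a major sixth → D#6 (9 semitones).
D#6 down a major third → B5 (4 semitones).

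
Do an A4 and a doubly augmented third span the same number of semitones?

Yes

An augmented fourth spans 6 semitones, and a doubly augmented third also spans 6 semitones — they're enharmonic.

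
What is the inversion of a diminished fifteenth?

augmented 1st

First reduce the compound diminished fifteenth to its simple form, a diminished octave.
Interval numbers invert to sum to nine: 8 + 1 = 9, so an octave inverts to a unison.
And diminished becomes augmented under inversion, so we get an augmented unison.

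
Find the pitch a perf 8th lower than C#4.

An octave keeps the letter name C, an octave down from C.
A perfect octave is 12 semitones; 12 semitones down from C#4 gives C#3.

C#3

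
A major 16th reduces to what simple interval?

Each octave removed subtracts seven from the number: 16 − 14 = 2.
So a major sixteenth is 2 octaves plus a major second. The quality is unchanged.

major 2nd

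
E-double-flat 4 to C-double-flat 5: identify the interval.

minor sixth

E to C spans six letter names (E-F-G-A-B-C): a sixth.
A major sixth would be 9 semitones, but Ebb4 to Cbb5 is 8 — one semitone narrower, making it a minor sixth.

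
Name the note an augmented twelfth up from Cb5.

Five letters up from C (plus an octave) reaches G.
An augmented twelfth is 20 semitones; 20 semitones up from Cb5 gives G6.

G6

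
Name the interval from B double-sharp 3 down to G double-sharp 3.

Descending from B##3 to G##3 is the same interval as ascending G##3 to B##3.
G to B spans three letter names (G-A-B): a third.
Counting semitones, G##3→B##3 is 4, which is the major third.

major third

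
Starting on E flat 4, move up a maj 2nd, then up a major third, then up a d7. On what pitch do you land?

G flat 5

Eb4 up a major second → F4 (2 semitones).
Up a major third from F4: A4 (4 semitones up).
A4 up a diminished seventh → Gb5 (9 semitones).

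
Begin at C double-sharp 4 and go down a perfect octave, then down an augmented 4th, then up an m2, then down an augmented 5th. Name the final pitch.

D flat 2

A perfect octave down from C##4 is C##3.
Down an augmented fourth from C##3: G#2 (6 semitones down).
A minor second up from G#2 is A2.
A2 down an augmented fifth → Db2 (8 semitones).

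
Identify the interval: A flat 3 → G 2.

Descending from Ab3 to G2 is the same interval as ascending G2 to Ab3.
G to A spans two letter names (G-A), plus an octave, so the interval is some kind of ninth.
G2 to Ab3 is 13 semitones, a half step short of the major ninth (14), so this is minor.
(Equivalently, a compound minor second: a minor second plus an octave.)

minor ninth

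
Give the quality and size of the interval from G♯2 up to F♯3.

m7

G to F spans seven letter names (G-A-B-C-D-E-F) — that makes it a seventh of some quality.
A major seventh would be 11 semitones, but G#2 to F#3 is 10 — one semitone narrower, making it a minor seventh.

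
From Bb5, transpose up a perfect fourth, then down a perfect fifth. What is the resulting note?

A perfect fourth up from Bb5 is Eb6.
Eb6 down a perfect fifth → Ab5 (7 semitones).

Ab5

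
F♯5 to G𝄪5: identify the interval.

F to G spans two letter names (F-G): a second.
A major second would be 2 semitones; F#5 to G##5 is 3, one semitone wider, so the interval is augmented.

augmented 2nd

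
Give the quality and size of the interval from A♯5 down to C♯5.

major sixth

Descending from A#5 to C#5 is the same interval as ascending C#5 to A#5.
C to A spans six letter names (C-D-E-F-G-A) — that makes it a sixth of some quality.
Counting semitones, C#5→A#5 is 9, which is the major sixth.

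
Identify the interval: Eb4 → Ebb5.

d8

E to E is the same letter name, plus an octave: an octave.
Eb4 to Ebb5 spans 11 semitones — one semitone narrower than the perfect octave (12) — giving a diminished octave.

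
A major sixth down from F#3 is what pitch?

Counting six letter names down from F lands on A.
A major sixth is 9 semitones; 9 semitones down from F#3 gives A2.

A2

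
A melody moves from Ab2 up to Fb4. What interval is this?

A to F spans six letter names (A-B-C-D-E-F), plus an octave, so the interval is some kind of thirteenth.
A major thirteenth would be 21 semitones, but Ab2 to Fb4 is 20 — one semitone narrower, making it a minor thirteenth.
(Equivalently, a compound minor sixth: a minor sixth plus an octave.)

minor 13th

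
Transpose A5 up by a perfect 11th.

Counting four letter names plus an octave up from A lands on D.
A perfect eleventh spans 17 semitones, so from A5 the target pitch is D7.

D7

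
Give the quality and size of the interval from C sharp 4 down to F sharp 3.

perfect fifth

Descending from C#4 to F#3 is the same interval as ascending F#3 to C#4.
F to C spans five letter names (F-G-A-B-C) — that makes it a fifth of some quality.
The perfect fifth spans 7 semitones, and F#3 to C#4 is exactly 7 semitones — so this is a perfect fifth.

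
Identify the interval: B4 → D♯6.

B to D spans three letter names (B-C-D), plus an octave, so the interval is some kind of tenth.
B4 to D#6 is 16 semitones, matching the major tenth exactly, so the quality is major.
(Equivalently, a compound major third: a major third plus an octave.)

M10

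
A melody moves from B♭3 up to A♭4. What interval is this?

B to A spans seven letter names (B-C-D-E-F-G-A), so the interval is some kind of seventh.
At 10 semitones, Bb3→Ab4 falls one short of a major seventh: minor.

minor 7th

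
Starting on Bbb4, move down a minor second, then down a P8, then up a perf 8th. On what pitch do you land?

Ab4

Bbb4 down a minor second → Ab4 (1 semitone).
A perfect octave down from Ab4 is Ab3.
Ab3 up a perfect octave → Ab4 (12 semitones).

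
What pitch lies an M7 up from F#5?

Seven letter names up from F: E.
Moving 11 semitones up from F#5 (the size of a major seventh) reaches E#6.

E#6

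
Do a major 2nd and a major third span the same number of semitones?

No

A major second is 2 semitones but a major third is 4 semitones — different sizes.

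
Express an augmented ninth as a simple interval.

Each octave removed subtracts seven from the number: 9 − 7 = 2.
Quality carries through unchanged, so the simple form is an augmented second.

A2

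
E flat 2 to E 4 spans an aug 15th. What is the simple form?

Subtracting seven from the interval number removes an octave: 15 − 7 = 8.
That makes an augmented fifteenth a compound augmented octave — an octave plus an augmented octave.

A8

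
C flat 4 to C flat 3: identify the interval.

Descending from Cb4 to Cb3 is the same interval as ascending Cb3 to Cb4.
C to C is the same letter name, plus an octave: an octave.
Cb3 to Cb4 is 12 semitones, matching the perfect octave exactly, so the quality is perfect.

perfect octave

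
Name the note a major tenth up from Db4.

F5

Counting three letter names plus an octave up from D lands on F.
A major tenth is 16 semitones; 16 semitones up from Db4 gives F5.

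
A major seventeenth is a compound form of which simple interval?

Subtracting seven from the interval number removes an octave: 17 − 14 = 3.
Quality carries through unchanged, so the simple form is a major third.

major 3rd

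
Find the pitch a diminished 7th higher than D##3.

C#4

Seven letter names up from D: C.
A diminished seventh spans 9 semitones, so from D##3 the target pitch is C#4.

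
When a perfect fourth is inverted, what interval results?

Interval numbers invert to sum to nine: 4 + 5 = 9, so a fourth inverts to a fifth.
Quality inverts too: perfect stays perfect. That makes the inversion a perfect fifth.

perfect fifth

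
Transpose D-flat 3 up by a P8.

The letter stays D (same as the start), shifted an octave up.
A perfect octave is 12 semitones; 12 semitones up from Db3 gives Db4.

D-flat 4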